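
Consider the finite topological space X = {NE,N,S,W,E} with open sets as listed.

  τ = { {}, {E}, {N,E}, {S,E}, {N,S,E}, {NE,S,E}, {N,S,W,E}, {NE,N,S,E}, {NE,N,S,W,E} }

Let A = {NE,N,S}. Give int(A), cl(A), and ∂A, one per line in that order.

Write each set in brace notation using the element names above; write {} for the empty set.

int(A) = {}
cl(A)  = {NE,N,S,W}
∂A     = {NE,N,S,W}

U open, U⊆A: {}. int(A) = ⋃ = {}
X∖A={W,E}, int(X∖A)={E}, hence cl(A)={NE,N,S,W}
∂A: remove int from cl → {NE,N,S,W}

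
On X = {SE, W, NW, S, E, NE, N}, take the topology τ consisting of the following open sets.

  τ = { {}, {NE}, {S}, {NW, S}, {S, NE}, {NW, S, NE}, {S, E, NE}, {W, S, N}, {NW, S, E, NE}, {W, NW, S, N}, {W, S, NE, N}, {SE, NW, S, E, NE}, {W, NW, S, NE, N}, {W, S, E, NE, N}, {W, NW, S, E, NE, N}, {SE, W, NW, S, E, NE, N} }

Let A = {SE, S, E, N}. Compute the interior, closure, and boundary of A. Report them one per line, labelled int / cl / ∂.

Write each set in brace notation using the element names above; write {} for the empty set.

int(A) = {S}
cl(A)  = {SE, W, NW, S, E, N}
∂A     = {SE, W, NW, E, N}

U open, U⊆A: {}, {S}. int(A) = ⋃ = {S}
X∖A={W, NW, NE}, int(X∖A)={NE}, hence cl(A)={SE, W, NW, S, E, N}
∂A: remove int from cl → {SE, W, NW, E, N}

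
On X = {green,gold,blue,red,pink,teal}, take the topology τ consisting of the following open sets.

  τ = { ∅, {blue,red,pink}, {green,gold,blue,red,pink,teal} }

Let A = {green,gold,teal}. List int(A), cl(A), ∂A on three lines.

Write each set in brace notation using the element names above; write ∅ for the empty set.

open subsets of A: ∅; so int(A) = ∅
closure: X∖int(X∖A) = X∖{blue,red,pink} = {green,gold,teal}
∂A = {green,gold,teal} minus ∅ = {green,gold,teal}

int(A) = ∅
cl(A)  = {green,gold,teal}
∂A     = {green,gold,teal}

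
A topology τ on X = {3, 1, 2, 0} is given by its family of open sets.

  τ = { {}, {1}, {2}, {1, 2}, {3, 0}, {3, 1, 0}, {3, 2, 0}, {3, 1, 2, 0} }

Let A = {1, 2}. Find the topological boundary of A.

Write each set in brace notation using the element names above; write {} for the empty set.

{}

interior: largest open inside A is {1, 2} (from {}, {2}, {1}, {1, 2})
cl via duality: int({3, 0}) = {3, 0}, so X∖{3, 0} = {1, 2}
cl∖int = {}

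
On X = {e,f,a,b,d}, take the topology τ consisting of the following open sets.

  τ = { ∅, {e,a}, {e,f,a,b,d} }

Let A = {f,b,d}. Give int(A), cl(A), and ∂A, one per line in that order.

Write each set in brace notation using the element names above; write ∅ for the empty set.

U open, U⊆A: ∅. int(A) = ⋃ = ∅
X∖A={e,a}, int(X∖A)={e,a}, hence cl(A)={f,b,d}
∂A: remove int from cl → {f,b,d}

int(A) = ∅
cl(A)  = {f,b,d}
∂A     = {f,b,d}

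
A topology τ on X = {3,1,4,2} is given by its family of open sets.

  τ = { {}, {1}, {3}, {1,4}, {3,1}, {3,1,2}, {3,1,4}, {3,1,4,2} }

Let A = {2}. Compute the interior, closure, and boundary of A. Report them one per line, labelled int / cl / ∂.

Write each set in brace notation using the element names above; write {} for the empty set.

U open, U⊆A: {}. int(A) = ⋃ = {}
X∖A={3,1,4}, int(X∖A)={3,1,4}, hence cl(A)={2}
∂A: remove int from cl → {2}

int(A) = {}
cl(A)  = {2}
∂A     = {2}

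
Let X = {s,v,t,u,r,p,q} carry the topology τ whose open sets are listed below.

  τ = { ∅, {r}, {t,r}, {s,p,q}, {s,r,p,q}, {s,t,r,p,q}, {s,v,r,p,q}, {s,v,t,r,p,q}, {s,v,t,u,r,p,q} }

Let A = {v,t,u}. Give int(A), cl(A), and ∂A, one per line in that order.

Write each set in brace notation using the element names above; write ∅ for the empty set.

int(A) = ∅
cl(A)  = {v,t,u}
∂A     = {v,t,u}

U open, U⊆A: ∅. int(A) = ⋃ = ∅
X∖A={s,r,p,q}, int(X∖A)={s,r,p,q}, hence cl(A)={v,t,u}
∂A: remove int from cl → {v,t,u}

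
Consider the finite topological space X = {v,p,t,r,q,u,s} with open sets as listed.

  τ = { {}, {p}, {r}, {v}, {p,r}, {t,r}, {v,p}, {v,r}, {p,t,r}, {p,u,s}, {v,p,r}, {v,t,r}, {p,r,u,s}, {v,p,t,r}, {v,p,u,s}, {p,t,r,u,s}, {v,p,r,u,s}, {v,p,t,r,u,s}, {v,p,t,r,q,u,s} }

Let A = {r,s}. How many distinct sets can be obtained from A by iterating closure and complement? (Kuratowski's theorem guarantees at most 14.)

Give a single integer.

X∖A={v,p,t,q,u}, int(X∖A)={v,p}, hence cl(A)={t,r,q,u,s}
Orbit (k=closure, c=complement):
  1. A     = {r,s}
  2. kA    = {t,r,q,u,s}
  3. cA    = {v,p,t,q,u}
  4. ckA   = {v,p}
  5. kcA   = {v,p,t,q,u,s}
  6. kckA  = {v,p,q,u,s}
  7. ckcA  = {r}
  8. ckckA = {t,r}
  9. kckcA = {t,r,q}
  10. ckckcA = {v,p,u,s}
(closed under both — stop)

10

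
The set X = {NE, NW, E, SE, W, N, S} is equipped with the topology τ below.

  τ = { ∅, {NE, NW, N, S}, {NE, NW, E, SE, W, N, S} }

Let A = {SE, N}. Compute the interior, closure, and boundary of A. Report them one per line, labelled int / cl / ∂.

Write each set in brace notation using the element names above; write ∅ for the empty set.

int(A) = ∅
cl(A)  = {NE, NW, E, SE, W, N, S}
∂A     = {NE, NW, E, SE, W, N, S}

opens ⊆ A: ∅; union → int = ∅
complement {NE, NW, E, W, S}; its interior ∅; cl(A) = X∖∅ = {NE, NW, E, SE, W, N, S}
boundary = {NE, NW, E, SE, W, N, S} ∖ ∅ = {NE, NW, E, SE, W, N, S}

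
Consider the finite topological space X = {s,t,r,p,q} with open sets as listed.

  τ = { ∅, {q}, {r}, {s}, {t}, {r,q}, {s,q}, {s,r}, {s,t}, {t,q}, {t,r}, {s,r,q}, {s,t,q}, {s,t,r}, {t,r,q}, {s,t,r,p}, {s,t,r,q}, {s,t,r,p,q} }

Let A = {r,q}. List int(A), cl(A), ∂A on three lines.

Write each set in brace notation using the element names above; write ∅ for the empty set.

U open, U⊆A: ∅, {q}, {r}, {r,q}. int(A) = ⋃ = {r,q}
X∖A={s,t,p}, int(X∖A)={s,t}, hence cl(A)={r,p,q}
∂A: remove int from cl → {p}

int(A) = {r,q}
cl(A)  = {r,p,q}
∂A     = {p}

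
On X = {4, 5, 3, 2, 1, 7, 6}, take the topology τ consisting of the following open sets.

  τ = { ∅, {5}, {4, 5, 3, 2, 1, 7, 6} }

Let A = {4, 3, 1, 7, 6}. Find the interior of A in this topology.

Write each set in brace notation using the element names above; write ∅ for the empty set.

U open, U⊆A: ∅. int(A) = ⋃ = ∅

∅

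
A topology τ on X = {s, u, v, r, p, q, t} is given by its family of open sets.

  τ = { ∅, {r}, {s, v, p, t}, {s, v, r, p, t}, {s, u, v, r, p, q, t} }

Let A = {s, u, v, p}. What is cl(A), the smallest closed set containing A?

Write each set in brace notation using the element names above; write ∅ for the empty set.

{s, u, v, p, q, t}

cl via duality: int({r, q, t}) = {r}, so X∖{r} = {s, u, v, p, q, t}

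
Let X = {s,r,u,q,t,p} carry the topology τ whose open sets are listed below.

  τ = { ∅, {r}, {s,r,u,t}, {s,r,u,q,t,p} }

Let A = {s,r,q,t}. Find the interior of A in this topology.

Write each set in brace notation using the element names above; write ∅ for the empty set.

{r}

U open, U⊆A: ∅, {r}. int(A) = ⋃ = {r}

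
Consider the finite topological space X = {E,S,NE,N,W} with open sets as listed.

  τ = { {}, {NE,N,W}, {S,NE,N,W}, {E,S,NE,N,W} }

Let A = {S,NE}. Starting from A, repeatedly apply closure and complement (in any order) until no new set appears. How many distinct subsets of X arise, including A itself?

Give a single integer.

4

X∖A={E,N,W}, int(X∖A)={}, hence cl(A)={E,S,NE,N,W}
Orbit (k=closure, c=complement):
  1. A     = {S,NE}
  2. kA    = {E,S,NE,N,W}
  3. cA    = {E,N,W}
  4. ckA   = {}
(closed under both — stop)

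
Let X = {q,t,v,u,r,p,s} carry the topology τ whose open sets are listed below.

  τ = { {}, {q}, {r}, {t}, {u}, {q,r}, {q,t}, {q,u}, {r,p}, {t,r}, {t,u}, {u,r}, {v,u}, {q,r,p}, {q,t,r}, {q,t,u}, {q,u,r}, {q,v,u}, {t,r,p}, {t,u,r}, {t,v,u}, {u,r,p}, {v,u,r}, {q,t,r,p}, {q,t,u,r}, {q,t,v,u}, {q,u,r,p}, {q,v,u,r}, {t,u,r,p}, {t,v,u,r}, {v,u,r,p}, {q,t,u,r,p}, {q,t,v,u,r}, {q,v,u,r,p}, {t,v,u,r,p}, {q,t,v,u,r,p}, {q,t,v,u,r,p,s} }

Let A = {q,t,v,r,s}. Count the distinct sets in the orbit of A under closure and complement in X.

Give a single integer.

X∖A={u,p}, int(X∖A)={u}, hence cl(A)={q,t,v,r,p,s}
Orbit (k=closure, c=complement):
  1. A     = {q,t,v,r,s}
  2. kA    = {q,t,v,r,p,s}
  3. cA    = {u,p}
  4. ckA   = {u}
  5. kcA   = {v,u,p,s}
  6. kckA  = {v,u,s}
  7. ckcA  = {q,t,r}
  8. ckckA = {q,t,r,p}
  9. kckcA = {q,t,r,p,s}
  10. ckckcA = {v,u}
(closed under both — stop)

10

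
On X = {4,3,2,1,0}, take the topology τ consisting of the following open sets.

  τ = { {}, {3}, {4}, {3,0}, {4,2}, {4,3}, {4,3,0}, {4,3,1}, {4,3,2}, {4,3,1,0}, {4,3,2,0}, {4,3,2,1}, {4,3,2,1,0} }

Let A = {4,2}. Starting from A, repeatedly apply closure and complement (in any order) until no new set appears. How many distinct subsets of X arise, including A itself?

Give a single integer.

complement {3,1,0}; its interior {3,0}; cl(A) = X∖{3,0} = {4,2,1}
With k = closure, c = complement:
  1. A     = {4,2}
  2. kA    = {4,2,1}
  3. cA    = {3,1,0}
  4. ckA   = {3,0}
k, c of each give nothing new

4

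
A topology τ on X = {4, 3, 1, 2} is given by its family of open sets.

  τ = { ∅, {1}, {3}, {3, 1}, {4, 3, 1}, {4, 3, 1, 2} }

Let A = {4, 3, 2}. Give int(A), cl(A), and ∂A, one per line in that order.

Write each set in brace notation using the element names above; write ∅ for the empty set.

opens ⊆ A: ∅, {3}; union → int = {3}
complement {1}; its interior {1}; cl(A) = X∖{1} = {4, 3, 2}
boundary = {4, 3, 2} ∖ {3} = {4, 2}

int(A) = {3}
cl(A)  = {4, 3, 2}
∂A     = {4, 2}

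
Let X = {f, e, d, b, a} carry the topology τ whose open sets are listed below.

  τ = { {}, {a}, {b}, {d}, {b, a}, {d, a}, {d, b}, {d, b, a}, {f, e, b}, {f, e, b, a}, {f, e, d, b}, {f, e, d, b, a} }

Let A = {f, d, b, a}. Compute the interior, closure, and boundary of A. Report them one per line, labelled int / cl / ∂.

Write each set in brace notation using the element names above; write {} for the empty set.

int(A) = {d, b, a}
cl(A)  = {f, e, d, b, a}
∂A     = {f, e}

U open, U⊆A: {}, {b}, {d}, {a}, {b, a}, {d, a}, {d, b}, {d, b, a}. int(A) = ⋃ = {d, b, a}
X∖A={e}, int(X∖A)={}, hence cl(A)={f, e, d, b, a}
∂A: remove int from cl → {f, e}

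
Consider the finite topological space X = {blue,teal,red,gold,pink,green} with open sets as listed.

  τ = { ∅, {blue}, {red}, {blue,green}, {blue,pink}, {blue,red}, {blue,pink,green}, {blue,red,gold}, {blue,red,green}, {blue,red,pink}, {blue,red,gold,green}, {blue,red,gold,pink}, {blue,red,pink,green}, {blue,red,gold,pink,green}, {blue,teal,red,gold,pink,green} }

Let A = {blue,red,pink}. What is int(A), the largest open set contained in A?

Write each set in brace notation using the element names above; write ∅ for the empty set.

{blue,red,pink}

opens ⊆ A: ∅, {red}, {blue}, {blue,pink}, {blue,red}, {blue,red,pink}; union → int = {blue,red,pink}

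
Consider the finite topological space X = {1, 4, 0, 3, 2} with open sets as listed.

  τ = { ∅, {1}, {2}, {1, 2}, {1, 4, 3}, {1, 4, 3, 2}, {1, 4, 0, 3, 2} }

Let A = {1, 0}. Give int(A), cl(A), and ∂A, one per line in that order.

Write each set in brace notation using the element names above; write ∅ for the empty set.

int(A) = {1}
cl(A)  = {1, 4, 0, 3}
∂A     = {4, 0, 3}

interior: largest open inside A is {1} (from ∅, {1})
cl via duality: int({4, 3, 2}) = {2}, so X∖{2} = {1, 4, 0, 3}
cl∖int = {4, 0, 3}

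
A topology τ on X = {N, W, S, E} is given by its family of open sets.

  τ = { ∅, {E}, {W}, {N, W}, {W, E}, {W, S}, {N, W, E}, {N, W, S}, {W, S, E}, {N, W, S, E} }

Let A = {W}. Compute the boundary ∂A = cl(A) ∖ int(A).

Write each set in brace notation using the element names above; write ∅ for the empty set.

open subsets of A: ∅, {W}; so int(A) = {W}
closure: X∖int(X∖A) = X∖{E} = {N, W, S}
∂A = {N, W, S} minus {W} = {N, S}

{N, S}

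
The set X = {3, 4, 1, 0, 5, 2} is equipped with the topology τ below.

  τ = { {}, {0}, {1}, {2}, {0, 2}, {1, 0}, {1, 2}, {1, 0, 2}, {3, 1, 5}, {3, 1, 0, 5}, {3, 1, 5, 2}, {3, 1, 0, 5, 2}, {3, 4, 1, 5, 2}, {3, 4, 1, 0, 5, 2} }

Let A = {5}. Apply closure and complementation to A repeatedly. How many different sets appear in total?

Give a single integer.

cl via duality: int({3, 4, 1, 0, 2}) = {1, 0, 2}, so X∖{1, 0, 2} = {3, 4, 5}
Write k for closure, c for complement:
  1. A     = {5}
  2. kA    = {3, 4, 5}
  3. cA    = {3, 4, 1, 0, 2}
  4. ckA   = {1, 0, 2}
  5. kcA   = {3, 4, 1, 0, 5, 2}
  6. ckcA  = {}
applying k or c yields no new set

6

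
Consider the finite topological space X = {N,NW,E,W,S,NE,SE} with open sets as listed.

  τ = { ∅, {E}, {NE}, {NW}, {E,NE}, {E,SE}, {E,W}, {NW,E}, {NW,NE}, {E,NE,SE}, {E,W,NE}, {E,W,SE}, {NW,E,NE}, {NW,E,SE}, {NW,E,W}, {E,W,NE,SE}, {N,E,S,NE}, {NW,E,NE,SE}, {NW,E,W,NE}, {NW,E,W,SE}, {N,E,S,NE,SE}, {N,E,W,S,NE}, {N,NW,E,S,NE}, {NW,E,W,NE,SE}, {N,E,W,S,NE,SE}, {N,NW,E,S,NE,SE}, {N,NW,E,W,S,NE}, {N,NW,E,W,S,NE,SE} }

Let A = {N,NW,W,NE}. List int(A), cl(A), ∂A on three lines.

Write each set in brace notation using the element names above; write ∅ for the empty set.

U open, U⊆A: ∅, {NW}, {NE}, {NW,NE}. int(A) = ⋃ = {NW,NE}
X∖A={E,S,SE}, int(X∖A)={E,SE}, hence cl(A)={N,NW,W,S,NE}
∂A: remove int from cl → {N,W,S}

int(A) = {NW,NE}
cl(A)  = {N,NW,W,S,NE}
∂A     = {N,W,S}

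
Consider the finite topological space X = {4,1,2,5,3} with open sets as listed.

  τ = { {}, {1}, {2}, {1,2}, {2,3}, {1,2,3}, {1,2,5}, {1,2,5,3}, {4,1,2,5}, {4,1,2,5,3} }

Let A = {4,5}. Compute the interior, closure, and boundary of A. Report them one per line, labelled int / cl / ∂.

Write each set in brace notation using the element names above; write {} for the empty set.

int(A) = {}
cl(A)  = {4,5}
∂A     = {4,5}

open subsets of A: {}; so int(A) = {}
closure: X∖int(X∖A) = X∖{1,2,3} = {4,5}
∂A = {4,5} minus {} = {4,5}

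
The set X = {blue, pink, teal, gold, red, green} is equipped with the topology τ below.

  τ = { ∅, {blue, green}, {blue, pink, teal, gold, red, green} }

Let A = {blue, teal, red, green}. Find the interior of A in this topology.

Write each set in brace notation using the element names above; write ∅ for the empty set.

U open, U⊆A: ∅, {blue, green}. int(A) = ⋃ = {blue, green}

{blue, green}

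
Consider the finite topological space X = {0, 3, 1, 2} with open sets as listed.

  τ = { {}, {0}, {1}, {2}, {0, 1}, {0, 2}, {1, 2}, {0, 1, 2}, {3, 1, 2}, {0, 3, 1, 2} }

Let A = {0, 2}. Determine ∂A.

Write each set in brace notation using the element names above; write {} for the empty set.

{3}

U open, U⊆A: {}, {0}, {2}, {0, 2}. int(A) = ⋃ = {0, 2}
X∖A={3, 1}, int(X∖A)={1}, hence cl(A)={0, 3, 2}
∂A: remove int from cl → {3}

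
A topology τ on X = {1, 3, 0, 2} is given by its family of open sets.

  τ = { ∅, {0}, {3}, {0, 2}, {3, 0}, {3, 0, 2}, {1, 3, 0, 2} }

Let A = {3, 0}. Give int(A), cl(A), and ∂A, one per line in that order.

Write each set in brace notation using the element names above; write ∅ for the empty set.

int(A) = {3, 0}
cl(A)  = {1, 3, 0, 2}
∂A     = {1, 2}

U open, U⊆A: ∅, {0}, {3}, {3, 0}. int(A) = ⋃ = {3, 0}
X∖A={1, 2}, int(X∖A)=∅, hence cl(A)={1, 3, 0, 2}
∂A: remove int from cl → {1, 2}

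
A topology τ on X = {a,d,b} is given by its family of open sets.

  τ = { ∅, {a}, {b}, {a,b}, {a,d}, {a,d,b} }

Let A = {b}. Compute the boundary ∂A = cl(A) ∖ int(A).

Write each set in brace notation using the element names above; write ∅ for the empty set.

U open, U⊆A: ∅, {b}. int(A) = ⋃ = {b}
X∖A={a,d}, int(X∖A)={a,d}, hence cl(A)={b}
∂A: remove int from cl → ∅

∅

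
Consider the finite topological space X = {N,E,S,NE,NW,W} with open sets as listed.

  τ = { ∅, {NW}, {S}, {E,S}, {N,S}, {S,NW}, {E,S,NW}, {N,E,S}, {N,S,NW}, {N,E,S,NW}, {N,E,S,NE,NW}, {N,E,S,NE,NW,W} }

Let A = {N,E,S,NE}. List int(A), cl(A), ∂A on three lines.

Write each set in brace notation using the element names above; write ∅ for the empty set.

open subsets of A: ∅, {S}, {N,S}, {E,S}, {N,E,S}; so int(A) = {N,E,S}
closure: X∖int(X∖A) = X∖{NW} = {N,E,S,NE,W}
∂A = {N,E,S,NE,W} minus {N,E,S} = {NE,W}

int(A) = {N,E,S}
cl(A)  = {N,E,S,NE,W}
∂A     = {NE,W}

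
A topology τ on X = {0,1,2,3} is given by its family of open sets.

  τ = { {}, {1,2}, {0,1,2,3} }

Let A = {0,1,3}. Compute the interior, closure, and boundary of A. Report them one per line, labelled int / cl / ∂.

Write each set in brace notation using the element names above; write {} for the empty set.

opens ⊆ A: {}; union → int = {}
complement {2}; its interior {}; cl(A) = X∖{} = {0,1,2,3}
boundary = {0,1,2,3} ∖ {} = {0,1,2,3}

int(A) = {}
cl(A)  = {0,1,2,3}
∂A     = {0,1,2,3}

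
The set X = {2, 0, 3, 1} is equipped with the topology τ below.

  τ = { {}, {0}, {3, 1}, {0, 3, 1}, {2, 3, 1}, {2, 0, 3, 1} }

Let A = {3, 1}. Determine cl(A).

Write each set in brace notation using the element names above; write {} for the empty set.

X∖A={2, 0}, int(X∖A)={0}, hence cl(A)={2, 3, 1}

{2, 3, 1}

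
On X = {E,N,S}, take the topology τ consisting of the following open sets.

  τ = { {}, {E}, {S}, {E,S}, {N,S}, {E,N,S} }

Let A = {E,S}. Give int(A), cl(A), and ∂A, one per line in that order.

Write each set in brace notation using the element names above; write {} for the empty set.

int(A) = {E,S}
cl(A)  = {E,N,S}
∂A     = {N}

interior: largest open inside A is {E,S} (from {}, {E}, {S}, {E,S})
cl via duality: int({N}) = {}, so X∖{} = {E,N,S}
cl∖int = {N}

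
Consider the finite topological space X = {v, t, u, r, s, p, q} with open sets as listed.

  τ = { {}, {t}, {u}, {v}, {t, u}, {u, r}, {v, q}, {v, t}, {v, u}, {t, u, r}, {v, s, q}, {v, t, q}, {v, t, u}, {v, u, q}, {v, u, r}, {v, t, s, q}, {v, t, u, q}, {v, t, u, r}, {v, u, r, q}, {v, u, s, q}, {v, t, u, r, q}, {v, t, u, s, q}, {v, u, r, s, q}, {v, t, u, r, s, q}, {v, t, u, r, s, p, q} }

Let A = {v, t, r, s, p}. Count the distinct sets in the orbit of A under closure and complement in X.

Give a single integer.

10

complement {u, q}; its interior {u}; cl(A) = X∖{u} = {v, t, r, s, p, q}
With k = closure, c = complement:
  1. A     = {v, t, r, s, p}
  2. kA    = {v, t, r, s, p, q}
  3. cA    = {u, q}
  4. ckA   = {u}
  5. kcA   = {u, r, s, p, q}
  6. kckA  = {u, r, p}
  7. ckcA  = {v, t}
  8. ckckA = {v, t, s, q}
  9. kckcA = {v, t, s, p, q}
  10. ckckcA = {u, r}
k, c of each give nothing new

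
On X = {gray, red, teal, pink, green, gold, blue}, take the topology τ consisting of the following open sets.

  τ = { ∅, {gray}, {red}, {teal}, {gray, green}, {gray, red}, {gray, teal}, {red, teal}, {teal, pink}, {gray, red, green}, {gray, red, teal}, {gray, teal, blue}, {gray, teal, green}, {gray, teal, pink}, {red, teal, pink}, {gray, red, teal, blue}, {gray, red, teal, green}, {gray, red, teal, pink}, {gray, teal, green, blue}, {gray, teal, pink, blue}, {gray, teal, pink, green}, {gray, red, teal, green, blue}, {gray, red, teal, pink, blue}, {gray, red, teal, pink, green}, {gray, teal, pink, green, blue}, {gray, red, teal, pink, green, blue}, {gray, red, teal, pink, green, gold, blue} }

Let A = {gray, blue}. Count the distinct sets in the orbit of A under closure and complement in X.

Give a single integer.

8

cl via duality: int({red, teal, pink, green, gold}) = {red, teal, pink}, so X∖{red, teal, pink} = {gray, green, gold, blue}
Write k for closure, c for complement:
  1. A     = {gray, blue}
  2. kA    = {gray, green, gold, blue}
  3. cA    = {red, teal, pink, green, gold}
  4. ckA   = {red, teal, pink}
  5. kcA   = {red, teal, pink, green, gold, blue}
  6. kckA  = {red, teal, pink, gold, blue}
  7. ckcA  = {gray}
  8. ckckA = {gray, green}
applying k or c yields no new set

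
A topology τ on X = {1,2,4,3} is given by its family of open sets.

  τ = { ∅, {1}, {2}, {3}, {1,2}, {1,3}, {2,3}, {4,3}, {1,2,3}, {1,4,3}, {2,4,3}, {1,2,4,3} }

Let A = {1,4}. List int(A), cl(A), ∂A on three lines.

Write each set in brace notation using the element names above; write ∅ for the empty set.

open subsets of A: ∅, {1}; so int(A) = {1}
closure: X∖int(X∖A) = X∖{2,3} = {1,4}
∂A = {1,4} minus {1} = {4}

int(A) = {1}
cl(A)  = {1,4}
∂A     = {4}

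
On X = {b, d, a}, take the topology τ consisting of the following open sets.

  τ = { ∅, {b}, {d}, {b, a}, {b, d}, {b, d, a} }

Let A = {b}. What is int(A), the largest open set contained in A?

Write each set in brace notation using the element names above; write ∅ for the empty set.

opens ⊆ A: ∅, {b}; union → int = {b}

{b}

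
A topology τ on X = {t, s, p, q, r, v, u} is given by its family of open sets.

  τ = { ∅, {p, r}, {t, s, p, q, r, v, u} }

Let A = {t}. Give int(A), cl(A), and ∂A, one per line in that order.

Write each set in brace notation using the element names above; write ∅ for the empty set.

open subsets of A: ∅; so int(A) = ∅
closure: X∖int(X∖A) = X∖{p, r} = {t, s, q, v, u}
∂A = {t, s, q, v, u} minus ∅ = {t, s, q, v, u}

int(A) = ∅
cl(A)  = {t, s, q, v, u}
∂A     = {t, s, q, v, u}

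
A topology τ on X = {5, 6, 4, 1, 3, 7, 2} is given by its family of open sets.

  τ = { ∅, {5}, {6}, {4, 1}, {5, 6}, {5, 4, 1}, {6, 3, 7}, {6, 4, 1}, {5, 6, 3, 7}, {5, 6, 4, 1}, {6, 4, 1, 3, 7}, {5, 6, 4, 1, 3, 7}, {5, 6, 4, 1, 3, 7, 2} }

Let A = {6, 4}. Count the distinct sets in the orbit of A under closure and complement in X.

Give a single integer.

12

closure: X∖int(X∖A) = X∖{5} = {6, 4, 1, 3, 7, 2}
Let k=closure and c=complement:
  1. A     = {6, 4}
  2. kA    = {6, 4, 1, 3, 7, 2}
  3. cA    = {5, 1, 3, 7, 2}
  4. ckA   = {5}
  5. kcA   = {5, 4, 1, 3, 7, 2}
  6. kckA  = {5, 2}
  7. ckcA  = {6}
  8. ckckA = {6, 4, 1, 3, 7}
  9. kckcA = {6, 3, 7, 2}
  10. ckckcA = {5, 4, 1}
  11. kckckcA = {5, 4, 1, 2}
  12. ckckckcA = {6, 3, 7}
— saturated at 12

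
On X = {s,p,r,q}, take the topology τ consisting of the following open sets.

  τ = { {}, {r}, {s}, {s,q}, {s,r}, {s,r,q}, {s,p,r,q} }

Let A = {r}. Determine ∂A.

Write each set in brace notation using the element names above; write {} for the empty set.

open subsets of A: {}, {r}; so int(A) = {r}
closure: X∖int(X∖A) = X∖{s,q} = {p,r}
∂A = {p,r} minus {r} = {p}

{p}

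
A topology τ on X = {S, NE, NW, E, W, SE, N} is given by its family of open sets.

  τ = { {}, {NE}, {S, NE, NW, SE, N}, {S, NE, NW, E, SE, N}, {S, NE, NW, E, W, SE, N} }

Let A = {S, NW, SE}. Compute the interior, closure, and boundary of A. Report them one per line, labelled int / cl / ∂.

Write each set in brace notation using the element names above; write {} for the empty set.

int(A) = {}
cl(A)  = {S, NW, E, W, SE, N}
∂A     = {S, NW, E, W, SE, N}

U open, U⊆A: {}. int(A) = ⋃ = {}
X∖A={NE, E, W, N}, int(X∖A)={NE}, hence cl(A)={S, NW, E, W, SE, N}
∂A: remove int from cl → {S, NW, E, W, SE, N}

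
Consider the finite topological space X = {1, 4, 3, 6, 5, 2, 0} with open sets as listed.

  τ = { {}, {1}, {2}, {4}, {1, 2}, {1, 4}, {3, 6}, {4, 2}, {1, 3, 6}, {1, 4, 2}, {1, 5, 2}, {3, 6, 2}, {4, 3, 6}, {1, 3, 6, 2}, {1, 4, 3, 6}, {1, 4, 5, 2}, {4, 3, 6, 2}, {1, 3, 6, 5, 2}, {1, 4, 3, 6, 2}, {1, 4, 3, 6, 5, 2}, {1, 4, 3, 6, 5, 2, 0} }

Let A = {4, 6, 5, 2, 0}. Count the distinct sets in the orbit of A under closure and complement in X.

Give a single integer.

10

complement {1, 3}; its interior {1}; cl(A) = X∖{1} = {4, 3, 6, 5, 2, 0}
With k = closure, c = complement:
  1. A     = {4, 6, 5, 2, 0}
  2. kA    = {4, 3, 6, 5, 2, 0}
  3. cA    = {1, 3}
  4. ckA   = {1}
  5. kcA   = {1, 3, 6, 5, 0}
  6. kckA  = {1, 5, 0}
  7. ckcA  = {4, 2}
  8. ckckA = {4, 3, 6, 2}
  9. kckcA = {4, 5, 2, 0}
  10. ckckcA = {1, 3, 6}
k, c of each give nothing new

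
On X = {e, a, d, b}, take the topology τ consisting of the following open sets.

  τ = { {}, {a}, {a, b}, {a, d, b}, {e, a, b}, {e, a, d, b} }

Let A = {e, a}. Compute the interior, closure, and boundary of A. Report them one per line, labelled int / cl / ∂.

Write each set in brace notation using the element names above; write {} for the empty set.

open subsets of A: {}, {a}; so int(A) = {a}
closure: X∖int(X∖A) = X∖{} = {e, a, d, b}
∂A = {e, a, d, b} minus {a} = {e, d, b}

int(A) = {a}
cl(A)  = {e, a, d, b}
∂A     = {e, d, b}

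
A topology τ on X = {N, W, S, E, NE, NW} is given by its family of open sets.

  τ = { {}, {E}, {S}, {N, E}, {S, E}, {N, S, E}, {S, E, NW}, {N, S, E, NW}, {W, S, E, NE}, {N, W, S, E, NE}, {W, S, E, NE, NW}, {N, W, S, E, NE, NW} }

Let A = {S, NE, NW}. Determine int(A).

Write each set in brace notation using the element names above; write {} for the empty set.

U open, U⊆A: {}, {S}. int(A) = ⋃ = {S}

{S}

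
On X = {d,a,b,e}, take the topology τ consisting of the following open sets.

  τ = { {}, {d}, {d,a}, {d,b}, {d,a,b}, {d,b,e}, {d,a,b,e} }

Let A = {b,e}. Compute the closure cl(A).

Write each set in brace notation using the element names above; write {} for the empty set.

complement {d,a}; its interior {d,a}; cl(A) = X∖{d,a} = {b,e}

{b,e}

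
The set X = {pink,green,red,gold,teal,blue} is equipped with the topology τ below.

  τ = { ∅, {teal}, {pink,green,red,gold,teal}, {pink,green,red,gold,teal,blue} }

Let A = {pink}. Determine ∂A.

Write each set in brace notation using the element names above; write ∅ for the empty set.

{pink,green,red,gold,blue}

interior: largest open inside A is ∅ (from ∅)
cl via duality: int({green,red,gold,teal,blue}) = {teal}, so X∖{teal} = {pink,green,red,gold,blue}
cl∖int = {pink,green,red,gold,blue}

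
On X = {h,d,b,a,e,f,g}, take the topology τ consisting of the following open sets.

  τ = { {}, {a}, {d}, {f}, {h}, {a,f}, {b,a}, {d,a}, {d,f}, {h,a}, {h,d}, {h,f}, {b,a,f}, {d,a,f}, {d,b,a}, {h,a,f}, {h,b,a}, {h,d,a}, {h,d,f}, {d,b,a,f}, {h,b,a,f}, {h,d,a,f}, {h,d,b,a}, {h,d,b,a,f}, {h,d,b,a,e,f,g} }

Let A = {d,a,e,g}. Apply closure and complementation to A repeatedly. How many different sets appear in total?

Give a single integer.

complement {h,b,f}; its interior {h,f}; cl(A) = X∖{h,f} = {d,b,a,e,g}
With k = closure, c = complement:
  1. A     = {d,a,e,g}
  2. kA    = {d,b,a,e,g}
  3. cA    = {h,b,f}
  4. ckA   = {h,f}
  5. kcA   = {h,b,e,f,g}
  6. kckA  = {h,e,f,g}
  7. ckcA  = {d,a}
  8. ckckA = {d,b,a}
k, c of each give nothing new

8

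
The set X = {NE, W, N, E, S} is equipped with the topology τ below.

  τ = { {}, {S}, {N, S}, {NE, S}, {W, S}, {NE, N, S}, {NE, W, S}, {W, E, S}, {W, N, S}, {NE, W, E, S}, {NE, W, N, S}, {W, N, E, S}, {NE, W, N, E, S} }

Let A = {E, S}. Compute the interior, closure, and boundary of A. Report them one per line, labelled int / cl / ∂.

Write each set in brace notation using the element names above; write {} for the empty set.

int(A) = {S}
cl(A)  = {NE, W, N, E, S}
∂A     = {NE, W, N, E}

open subsets of A: {}, {S}; so int(A) = {S}
closure: X∖int(X∖A) = X∖{} = {NE, W, N, E, S}
∂A = {NE, W, N, E, S} minus {S} = {NE, W, N, E}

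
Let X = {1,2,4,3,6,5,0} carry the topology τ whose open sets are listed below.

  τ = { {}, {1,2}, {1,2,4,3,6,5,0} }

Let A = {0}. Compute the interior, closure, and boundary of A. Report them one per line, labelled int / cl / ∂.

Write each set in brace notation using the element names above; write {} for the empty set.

U open, U⊆A: {}. int(A) = ⋃ = {}
X∖A={1,2,4,3,6,5}, int(X∖A)={1,2}, hence cl(A)={4,3,6,5,0}
∂A: remove int from cl → {4,3,6,5,0}

int(A) = {}
cl(A)  = {4,3,6,5,0}
∂A     = {4,3,6,5,0}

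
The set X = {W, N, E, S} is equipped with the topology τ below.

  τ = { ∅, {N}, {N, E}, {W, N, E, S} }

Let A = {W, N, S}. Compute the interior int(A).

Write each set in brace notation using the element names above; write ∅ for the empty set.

{N}

opens ⊆ A: ∅, {N}; union → int = {N}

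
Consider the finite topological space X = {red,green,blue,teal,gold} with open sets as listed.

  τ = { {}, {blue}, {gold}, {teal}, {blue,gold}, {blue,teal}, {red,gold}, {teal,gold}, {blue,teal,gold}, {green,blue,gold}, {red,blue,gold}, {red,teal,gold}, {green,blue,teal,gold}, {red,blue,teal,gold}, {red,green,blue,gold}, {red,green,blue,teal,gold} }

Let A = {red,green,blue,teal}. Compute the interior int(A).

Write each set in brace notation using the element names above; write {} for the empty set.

U open, U⊆A: {}, {teal}, {blue}, {blue,teal}. int(A) = ⋃ = {blue,teal}

{blue,teal}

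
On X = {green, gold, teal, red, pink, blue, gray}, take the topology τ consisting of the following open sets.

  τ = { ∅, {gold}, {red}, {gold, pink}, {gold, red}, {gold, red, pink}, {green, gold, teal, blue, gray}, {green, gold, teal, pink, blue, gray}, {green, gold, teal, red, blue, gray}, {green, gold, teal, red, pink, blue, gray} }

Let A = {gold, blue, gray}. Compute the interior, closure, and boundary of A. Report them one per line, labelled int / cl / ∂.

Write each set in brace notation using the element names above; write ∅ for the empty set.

int(A) = {gold}
cl(A)  = {green, gold, teal, pink, blue, gray}
∂A     = {green, teal, pink, blue, gray}

U open, U⊆A: ∅, {gold}. int(A) = ⋃ = {gold}
X∖A={green, teal, red, pink}, int(X∖A)={red}, hence cl(A)={green, gold, teal, pink, blue, gray}
∂A: remove int from cl → {green, teal, pink, blue, gray}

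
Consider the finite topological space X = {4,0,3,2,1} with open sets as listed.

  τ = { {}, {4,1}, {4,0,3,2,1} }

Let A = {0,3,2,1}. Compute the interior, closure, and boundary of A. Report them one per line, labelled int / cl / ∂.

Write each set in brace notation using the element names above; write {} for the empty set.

int(A) = {}
cl(A)  = {4,0,3,2,1}
∂A     = {4,0,3,2,1}

open subsets of A: {}; so int(A) = {}
closure: X∖int(X∖A) = X∖{} = {4,0,3,2,1}
∂A = {4,0,3,2,1} minus {} = {4,0,3,2,1}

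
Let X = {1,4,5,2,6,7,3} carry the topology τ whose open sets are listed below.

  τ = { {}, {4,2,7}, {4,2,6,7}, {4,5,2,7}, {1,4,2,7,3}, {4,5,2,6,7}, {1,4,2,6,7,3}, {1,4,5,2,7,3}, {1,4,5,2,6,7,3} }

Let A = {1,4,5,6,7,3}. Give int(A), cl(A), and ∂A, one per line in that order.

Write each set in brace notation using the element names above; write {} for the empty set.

open subsets of A: {}; so int(A) = {}
closure: X∖int(X∖A) = X∖{} = {1,4,5,2,6,7,3}
∂A = {1,4,5,2,6,7,3} minus {} = {1,4,5,2,6,7,3}

int(A) = {}
cl(A)  = {1,4,5,2,6,7,3}
∂A     = {1,4,5,2,6,7,3}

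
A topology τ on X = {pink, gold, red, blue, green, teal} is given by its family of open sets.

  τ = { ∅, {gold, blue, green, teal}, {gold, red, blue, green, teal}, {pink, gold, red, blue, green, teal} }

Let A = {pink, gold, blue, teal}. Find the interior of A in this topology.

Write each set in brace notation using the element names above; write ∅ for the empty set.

∅

U open, U⊆A: ∅. int(A) = ⋃ = ∅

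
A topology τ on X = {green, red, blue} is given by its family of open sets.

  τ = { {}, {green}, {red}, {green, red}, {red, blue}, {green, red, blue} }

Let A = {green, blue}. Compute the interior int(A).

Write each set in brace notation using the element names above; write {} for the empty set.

{green}

U open, U⊆A: {}, {green}. int(A) = ⋃ = {green}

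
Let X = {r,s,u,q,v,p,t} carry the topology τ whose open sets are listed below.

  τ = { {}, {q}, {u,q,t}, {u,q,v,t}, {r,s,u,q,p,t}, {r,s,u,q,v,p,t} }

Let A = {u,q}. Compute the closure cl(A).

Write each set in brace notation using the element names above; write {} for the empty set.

cl via duality: int({r,s,v,p,t}) = {}, so X∖{} = {r,s,u,q,v,p,t}

{r,s,u,q,v,p,t}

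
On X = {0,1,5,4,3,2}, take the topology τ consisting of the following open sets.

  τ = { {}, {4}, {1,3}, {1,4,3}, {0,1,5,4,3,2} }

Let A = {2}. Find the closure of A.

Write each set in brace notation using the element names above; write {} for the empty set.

{0,5,2}

closure: X∖int(X∖A) = X∖{1,4,3} = {0,5,2}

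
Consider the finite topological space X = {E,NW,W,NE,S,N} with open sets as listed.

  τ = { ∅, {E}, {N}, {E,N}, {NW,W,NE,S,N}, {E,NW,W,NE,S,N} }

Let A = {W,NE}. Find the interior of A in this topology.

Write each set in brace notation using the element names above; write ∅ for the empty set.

∅

opens ⊆ A: ∅; union → int = ∅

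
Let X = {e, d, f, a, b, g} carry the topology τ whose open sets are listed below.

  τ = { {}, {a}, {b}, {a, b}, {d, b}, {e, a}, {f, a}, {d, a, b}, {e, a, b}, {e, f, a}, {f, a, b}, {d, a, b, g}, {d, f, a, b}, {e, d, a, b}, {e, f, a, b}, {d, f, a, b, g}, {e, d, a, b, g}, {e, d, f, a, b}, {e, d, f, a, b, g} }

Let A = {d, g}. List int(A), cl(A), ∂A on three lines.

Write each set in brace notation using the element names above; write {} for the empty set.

int(A) = {}
cl(A)  = {d, g}
∂A     = {d, g}

interior: largest open inside A is {} (from {})
cl via duality: int({e, f, a, b}) = {e, f, a, b}, so X∖{e, f, a, b} = {d, g}
cl∖int = {d, g}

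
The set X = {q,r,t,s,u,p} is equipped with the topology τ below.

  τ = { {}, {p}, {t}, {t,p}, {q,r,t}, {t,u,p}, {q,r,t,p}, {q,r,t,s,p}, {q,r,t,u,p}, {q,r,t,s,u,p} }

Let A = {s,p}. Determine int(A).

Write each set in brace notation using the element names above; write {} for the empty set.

{p}

U open, U⊆A: {}, {p}. int(A) = ⋃ = {p}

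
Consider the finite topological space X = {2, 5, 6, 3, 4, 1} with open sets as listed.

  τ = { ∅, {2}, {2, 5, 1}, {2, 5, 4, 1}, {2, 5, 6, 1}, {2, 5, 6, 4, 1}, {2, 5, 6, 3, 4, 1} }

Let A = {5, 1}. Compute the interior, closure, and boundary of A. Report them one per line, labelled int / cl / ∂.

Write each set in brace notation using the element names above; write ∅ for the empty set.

open subsets of A: ∅; so int(A) = ∅
closure: X∖int(X∖A) = X∖{2} = {5, 6, 3, 4, 1}
∂A = {5, 6, 3, 4, 1} minus ∅ = {5, 6, 3, 4, 1}

int(A) = ∅
cl(A)  = {5, 6, 3, 4, 1}
∂A     = {5, 6, 3, 4, 1}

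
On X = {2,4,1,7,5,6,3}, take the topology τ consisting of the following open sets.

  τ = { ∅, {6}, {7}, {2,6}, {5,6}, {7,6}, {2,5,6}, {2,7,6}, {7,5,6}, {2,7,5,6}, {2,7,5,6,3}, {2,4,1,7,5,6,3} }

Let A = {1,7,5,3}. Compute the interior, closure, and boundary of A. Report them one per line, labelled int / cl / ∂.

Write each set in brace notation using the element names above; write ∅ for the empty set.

interior: largest open inside A is {7} (from ∅, {7})
cl via duality: int({2,4,6}) = {2,6}, so X∖{2,6} = {4,1,7,5,3}
cl∖int = {4,1,5,3}

int(A) = {7}
cl(A)  = {4,1,7,5,3}
∂A     = {4,1,5,3}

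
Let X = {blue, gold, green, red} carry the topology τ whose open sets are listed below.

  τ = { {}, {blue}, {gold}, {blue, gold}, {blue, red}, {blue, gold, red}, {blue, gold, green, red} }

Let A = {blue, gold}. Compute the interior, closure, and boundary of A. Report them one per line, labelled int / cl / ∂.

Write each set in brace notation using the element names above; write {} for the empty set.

int(A) = {blue, gold}
cl(A)  = {blue, gold, green, red}
∂A     = {green, red}

U open, U⊆A: {}, {gold}, {blue}, {blue, gold}. int(A) = ⋃ = {blue, gold}
X∖A={green, red}, int(X∖A)={}, hence cl(A)={blue, gold, green, red}
∂A: remove int from cl → {green, red}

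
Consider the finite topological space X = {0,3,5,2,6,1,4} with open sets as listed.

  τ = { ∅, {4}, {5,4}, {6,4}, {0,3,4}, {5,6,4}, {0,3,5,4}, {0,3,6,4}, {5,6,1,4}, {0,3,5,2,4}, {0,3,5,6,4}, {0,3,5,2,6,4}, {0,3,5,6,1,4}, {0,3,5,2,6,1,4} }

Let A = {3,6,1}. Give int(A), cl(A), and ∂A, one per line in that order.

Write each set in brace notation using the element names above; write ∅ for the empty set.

open subsets of A: ∅; so int(A) = ∅
closure: X∖int(X∖A) = X∖{5,4} = {0,3,2,6,1}
∂A = {0,3,2,6,1} minus ∅ = {0,3,2,6,1}

int(A) = ∅
cl(A)  = {0,3,2,6,1}
∂A     = {0,3,2,6,1}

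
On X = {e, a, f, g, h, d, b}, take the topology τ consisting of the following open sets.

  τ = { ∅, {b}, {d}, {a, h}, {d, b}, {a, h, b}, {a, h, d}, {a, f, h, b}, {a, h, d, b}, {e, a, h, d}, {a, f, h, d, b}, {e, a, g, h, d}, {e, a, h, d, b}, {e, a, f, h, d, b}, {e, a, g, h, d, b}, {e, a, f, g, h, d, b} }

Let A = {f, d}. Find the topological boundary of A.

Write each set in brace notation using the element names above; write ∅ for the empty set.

interior: largest open inside A is {d} (from ∅, {d})
cl via duality: int({e, a, g, h, b}) = {a, h, b}, so X∖{a, h, b} = {e, f, g, d}
cl∖int = {e, f, g}

{e, f, g}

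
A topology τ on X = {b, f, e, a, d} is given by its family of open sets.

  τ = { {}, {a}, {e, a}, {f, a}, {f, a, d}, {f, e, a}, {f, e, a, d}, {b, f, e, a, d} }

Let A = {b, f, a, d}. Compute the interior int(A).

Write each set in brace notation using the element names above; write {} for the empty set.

open subsets of A: {}, {a}, {f, a}, {f, a, d}; so int(A) = {f, a, d}

{f, a, d}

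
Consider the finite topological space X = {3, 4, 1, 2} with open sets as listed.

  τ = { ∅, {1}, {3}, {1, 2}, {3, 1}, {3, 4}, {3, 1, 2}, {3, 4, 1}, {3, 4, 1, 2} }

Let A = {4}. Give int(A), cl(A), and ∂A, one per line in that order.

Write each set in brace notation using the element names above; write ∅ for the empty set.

int(A) = ∅
cl(A)  = {4}
∂A     = {4}

interior: largest open inside A is ∅ (from ∅)
cl via duality: int({3, 1, 2}) = {3, 1, 2}, so X∖{3, 1, 2} = {4}
cl∖int = {4}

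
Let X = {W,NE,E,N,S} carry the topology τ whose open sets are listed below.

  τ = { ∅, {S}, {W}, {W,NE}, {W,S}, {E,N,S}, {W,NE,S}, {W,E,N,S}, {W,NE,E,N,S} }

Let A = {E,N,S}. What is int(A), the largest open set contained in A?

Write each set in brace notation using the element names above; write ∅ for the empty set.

{E,N,S}

open subsets of A: ∅, {S}, {E,N,S}; so int(A) = {E,N,S}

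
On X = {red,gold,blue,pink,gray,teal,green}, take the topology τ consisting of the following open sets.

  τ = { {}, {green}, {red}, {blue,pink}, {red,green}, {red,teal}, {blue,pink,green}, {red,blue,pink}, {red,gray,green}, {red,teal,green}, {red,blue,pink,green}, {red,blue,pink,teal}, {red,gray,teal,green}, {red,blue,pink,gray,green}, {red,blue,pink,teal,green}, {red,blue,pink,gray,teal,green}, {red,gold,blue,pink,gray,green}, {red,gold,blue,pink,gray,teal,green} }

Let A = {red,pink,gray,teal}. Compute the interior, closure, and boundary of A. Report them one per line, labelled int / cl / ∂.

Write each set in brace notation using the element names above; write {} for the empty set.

U open, U⊆A: {}, {red}, {red,teal}. int(A) = ⋃ = {red,teal}
X∖A={gold,blue,green}, int(X∖A)={green}, hence cl(A)={red,gold,blue,pink,gray,teal}
∂A: remove int from cl → {gold,blue,pink,gray}

int(A) = {red,teal}
cl(A)  = {red,gold,blue,pink,gray,teal}
∂A     = {gold,blue,pink,gray}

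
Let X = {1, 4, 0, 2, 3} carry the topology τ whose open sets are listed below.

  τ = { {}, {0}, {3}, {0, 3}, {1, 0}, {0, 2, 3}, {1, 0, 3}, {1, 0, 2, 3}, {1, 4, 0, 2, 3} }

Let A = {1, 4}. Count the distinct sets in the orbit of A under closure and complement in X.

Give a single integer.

4

closure: X∖int(X∖A) = X∖{0, 2, 3} = {1, 4}
Let k=closure and c=complement:
  1. A     = {1, 4}
  2. cA    = {0, 2, 3}
  3. kcA   = {1, 4, 0, 2, 3}
  4. ckcA  = {}
— saturated at 4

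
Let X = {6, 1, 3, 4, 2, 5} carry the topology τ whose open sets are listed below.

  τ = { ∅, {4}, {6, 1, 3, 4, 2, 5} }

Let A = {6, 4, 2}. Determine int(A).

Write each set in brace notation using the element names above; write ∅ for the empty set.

opens ⊆ A: ∅, {4}; union → int = {4}

{4}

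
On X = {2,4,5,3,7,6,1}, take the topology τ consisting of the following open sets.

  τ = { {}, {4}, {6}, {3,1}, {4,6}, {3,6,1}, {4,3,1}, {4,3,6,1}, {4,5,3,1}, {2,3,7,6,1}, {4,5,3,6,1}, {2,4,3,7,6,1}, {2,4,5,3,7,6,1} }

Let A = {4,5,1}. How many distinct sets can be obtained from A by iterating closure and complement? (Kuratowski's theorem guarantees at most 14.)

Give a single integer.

closure: X∖int(X∖A) = X∖{6} = {2,4,5,3,7,1}
Let k=closure and c=complement:
  1. A     = {4,5,1}
  2. kA    = {2,4,5,3,7,1}
  3. cA    = {2,3,7,6}
  4. ckA   = {6}
  5. kcA   = {2,5,3,7,6,1}
  6. kckA  = {2,7,6}
  7. ckcA  = {4}
  8. ckckA = {4,5,3,1}
  9. kckcA = {4,5}
  10. ckckcA = {2,3,7,6,1}
— saturated at 10

10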